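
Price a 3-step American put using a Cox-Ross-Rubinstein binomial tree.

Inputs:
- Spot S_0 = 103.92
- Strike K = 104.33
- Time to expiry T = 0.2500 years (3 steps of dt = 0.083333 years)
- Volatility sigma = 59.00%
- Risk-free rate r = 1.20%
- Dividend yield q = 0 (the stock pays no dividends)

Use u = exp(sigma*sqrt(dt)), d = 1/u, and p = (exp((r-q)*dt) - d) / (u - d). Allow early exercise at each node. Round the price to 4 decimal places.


dt = T/N = 0.083333
u = exp(sigma*sqrt(dt)) = 1.185682; d = 1/u = 0.843396
p = (exp((r-q)*dt) - d) / (u - d) = 0.460446
Discount per step: exp(-r*dt) = 0.999000
Stock lattice S(k, i) with i counting down-moves:
  k=0: S(0,0) = 103.9200
  k=1: S(1,0) = 123.2161; S(1,1) = 87.6457
  k=2: S(2,0) = 146.0951; S(2,1) = 103.9200; S(2,2) = 73.9201
  k=3: S(3,0) = 173.2224; S(3,1) = 123.2161; S(3,2) = 87.6457; S(3,3) = 62.3439
Terminal payoffs V(N, i) = max(K - S_T, 0):
  V(3,0) = 0.000000; V(3,1) = 0.000000; V(3,2) = 16.684257; V(3,3) = 41.986066
Backward induction: V(k, i) = exp(-r*dt) * [p * V(k+1, i) + (1-p) * V(k+1, i+1)]; then take max(V_cont, immediate exercise) for American.
  V(2,0) = exp(-r*dt) * [p*0.000000 + (1-p)*0.000000] = 0.000000; exercise = 0.000000; V(2,0) = max -> 0.000000
  V(2,1) = exp(-r*dt) * [p*0.000000 + (1-p)*16.684257] = 8.993059; exercise = 0.410000; V(2,1) = max -> 8.993059
  V(2,2) = exp(-r*dt) * [p*16.684257 + (1-p)*41.986066] = 30.305627; exercise = 30.409905; V(2,2) = max -> 30.409905
  V(1,0) = exp(-r*dt) * [p*0.000000 + (1-p)*8.993059] = 4.847391; exercise = 0.000000; V(1,0) = max -> 4.847391
  V(1,1) = exp(-r*dt) * [p*8.993059 + (1-p)*30.409905] = 20.528065; exercise = 16.684257; V(1,1) = max -> 20.528065
  V(0,0) = exp(-r*dt) * [p*4.847391 + (1-p)*20.528065] = 13.294659; exercise = 0.410000; V(0,0) = max -> 13.294659

Answer: Price = V(0,0) = 13.2947


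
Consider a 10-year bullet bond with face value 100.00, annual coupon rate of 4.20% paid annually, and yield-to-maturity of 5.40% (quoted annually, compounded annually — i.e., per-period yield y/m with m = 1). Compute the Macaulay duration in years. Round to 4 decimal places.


Answer: Macaulay duration = 8.2743 years

Derivation:
Coupon per period c = face * coupon_rate / m = 4.200000
Periods per year m = 1; per-period yield y/m = 0.054000
Number of cashflows N = 10
Cashflows (t years, CF_t, discount factor 1/(1+y/m)^(m*t), PV):
  t = 1.0000: CF_t = 4.200000, DF = 0.948767, PV = 3.984820
  t = 2.0000: CF_t = 4.200000, DF = 0.900158, PV = 3.780664
  t = 3.0000: CF_t = 4.200000, DF = 0.854040, PV = 3.586968
  t = 4.0000: CF_t = 4.200000, DF = 0.810285, PV = 3.403195
  t = 5.0000: CF_t = 4.200000, DF = 0.768771, PV = 3.228838
  t = 6.0000: CF_t = 4.200000, DF = 0.729384, PV = 3.063414
  t = 7.0000: CF_t = 4.200000, DF = 0.692015, PV = 2.906464
  t = 8.0000: CF_t = 4.200000, DF = 0.656561, PV = 2.757556
  t = 9.0000: CF_t = 4.200000, DF = 0.622923, PV = 2.616277
  t = 10.0000: CF_t = 104.200000, DF = 0.591009, PV = 61.583109
Price P = sum_t PV_t = 90.911305
Macaulay numerator sum_t t * PV_t:
  t * PV_t at t = 1.0000: 3.984820
  t * PV_t at t = 2.0000: 7.561328
  t * PV_t at t = 3.0000: 10.760903
  t * PV_t at t = 4.0000: 13.612780
  t * PV_t at t = 5.0000: 16.144189
  t * PV_t at t = 6.0000: 18.380481
  t * PV_t at t = 7.0000: 20.345251
  t * PV_t at t = 8.0000: 22.060451
  t * PV_t at t = 9.0000: 23.546497
  t * PV_t at t = 10.0000: 615.831090
Macaulay duration D = (sum_t t * PV_t) / P = 752.227790 / 90.911305 = 8.274304


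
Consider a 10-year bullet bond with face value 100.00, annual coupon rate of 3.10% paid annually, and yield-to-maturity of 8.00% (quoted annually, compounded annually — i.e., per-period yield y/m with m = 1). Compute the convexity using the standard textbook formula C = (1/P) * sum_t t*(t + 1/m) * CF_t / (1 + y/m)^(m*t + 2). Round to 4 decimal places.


Answer: Convexity = 74.8078

Derivation:
Coupon per period c = face * coupon_rate / m = 3.100000
Periods per year m = 1; per-period yield y/m = 0.080000
Number of cashflows N = 10
Cashflows (t years, CF_t, discount factor 1/(1+y/m)^(m*t), PV):
  t = 1.0000: CF_t = 3.100000, DF = 0.925926, PV = 2.870370
  t = 2.0000: CF_t = 3.100000, DF = 0.857339, PV = 2.657750
  t = 3.0000: CF_t = 3.100000, DF = 0.793832, PV = 2.460880
  t = 4.0000: CF_t = 3.100000, DF = 0.735030, PV = 2.278593
  t = 5.0000: CF_t = 3.100000, DF = 0.680583, PV = 2.109808
  t = 6.0000: CF_t = 3.100000, DF = 0.630170, PV = 1.953526
  t = 7.0000: CF_t = 3.100000, DF = 0.583490, PV = 1.808820
  t = 8.0000: CF_t = 3.100000, DF = 0.540269, PV = 1.674834
  t = 9.0000: CF_t = 3.100000, DF = 0.500249, PV = 1.550772
  t = 10.0000: CF_t = 103.100000, DF = 0.463193, PV = 47.755249
Price P = sum_t PV_t = 67.120601
Convexity numerator sum_t t*(t + 1/m) * CF_t / (1+y/m)^(m*t + 2):
  t = 1.0000: term = 4.921760
  t = 2.0000: term = 13.671555
  t = 3.0000: term = 25.317695
  t = 4.0000: term = 39.070517
  t = 5.0000: term = 54.264607
  t = 6.0000: term = 70.343009
  t = 7.0000: term = 86.843221
  t = 8.0000: term = 103.384787
  t = 9.0000: term = 119.658318
  t = 10.0000: term = 4503.667137
Convexity = (1/P) * sum = 5021.142604 / 67.120601 = 74.807772


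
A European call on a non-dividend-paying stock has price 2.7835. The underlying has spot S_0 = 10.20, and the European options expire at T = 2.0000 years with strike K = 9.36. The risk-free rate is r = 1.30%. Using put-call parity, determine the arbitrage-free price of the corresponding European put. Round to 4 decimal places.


Answer: Put price = 1.7033

Derivation:
Put-call parity: C - P = S_0 * exp(-qT) - K * exp(-rT).
S_0 * exp(-qT) = 10.2000 * 1.00000000 = 10.20000000
K * exp(-rT) = 9.3600 * 0.97433509 = 9.11977644
P = C - S*exp(-qT) + K*exp(-rT)
P = 2.7835 - 10.20000000 + 9.11977644 = 1.7033


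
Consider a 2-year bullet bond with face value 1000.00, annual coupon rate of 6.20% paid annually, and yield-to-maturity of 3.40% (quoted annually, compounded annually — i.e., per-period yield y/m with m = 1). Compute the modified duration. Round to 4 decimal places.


Answer: Modified duration = 1.8792

Derivation:
Coupon per period c = face * coupon_rate / m = 62.000000
Periods per year m = 1; per-period yield y/m = 0.034000
Number of cashflows N = 2
Cashflows (t years, CF_t, discount factor 1/(1+y/m)^(m*t), PV):
  t = 1.0000: CF_t = 62.000000, DF = 0.967118, PV = 59.961315
  t = 2.0000: CF_t = 1062.000000, DF = 0.935317, PV = 993.306870
Price P = sum_t PV_t = 1053.268185
First compute Macaulay numerator sum_t t * PV_t:
  t * PV_t at t = 1.0000: 59.961315
  t * PV_t at t = 2.0000: 1986.613740
Macaulay duration D = 2046.575055 / 1053.268185 = 1.943071
Modified duration = D / (1 + y/m) = 1.943071 / (1 + 0.034000) = 1.879179


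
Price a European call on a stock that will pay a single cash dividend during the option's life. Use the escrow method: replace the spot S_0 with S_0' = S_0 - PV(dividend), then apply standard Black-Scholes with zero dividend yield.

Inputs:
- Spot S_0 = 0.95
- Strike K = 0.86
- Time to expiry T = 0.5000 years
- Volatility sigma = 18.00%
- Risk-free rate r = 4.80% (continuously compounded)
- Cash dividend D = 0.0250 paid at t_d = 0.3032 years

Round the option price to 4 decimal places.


Answer: Price = 0.1001

Derivation:
PV(D) = D * exp(-r * t_d) = 0.0250 * 0.98555179 = 0.02463879
S_0' = S_0 - PV(D) = 0.9500 - 0.02463879 = 0.92536121
d1 = (ln(S_0'/K) + (r + sigma^2/2)*T) / (sigma*sqrt(T)) = 0.82772163
d2 = d1 - sigma*sqrt(T) = 0.70044241
exp(-rT) = 0.97628571
N(d1) = 0.79608592; N(d2) = 0.75817447
C = S_0' * N(d1) - K * exp(-rT) * N(d2) = 0.92536121 * 0.79608592 - 0.8600 * 0.97628571 * 0.75817447 = 0.1001


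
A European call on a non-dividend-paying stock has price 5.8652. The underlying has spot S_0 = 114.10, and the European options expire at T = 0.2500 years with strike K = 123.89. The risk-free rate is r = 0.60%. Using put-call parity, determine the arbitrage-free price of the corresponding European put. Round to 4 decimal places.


Put-call parity: C - P = S_0 * exp(-qT) - K * exp(-rT).
S_0 * exp(-qT) = 114.1000 * 1.00000000 = 114.10000000
K * exp(-rT) = 123.8900 * 0.99850112 = 123.70430431
P = C - S*exp(-qT) + K*exp(-rT)
P = 5.8652 - 114.10000000 + 123.70430431 = 15.4695

Answer: Put price = 15.4695


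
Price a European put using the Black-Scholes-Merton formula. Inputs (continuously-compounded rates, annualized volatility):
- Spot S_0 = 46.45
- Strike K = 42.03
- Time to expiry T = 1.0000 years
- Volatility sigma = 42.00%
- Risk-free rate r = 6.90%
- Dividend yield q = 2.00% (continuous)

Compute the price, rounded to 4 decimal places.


d1 = (ln(S/K) + (r - q + 0.5*sigma^2) * T) / (sigma * sqrt(T)) = 0.56474480
d2 = d1 - sigma * sqrt(T) = 0.14474480
exp(-rT) = 0.93332668; exp(-qT) = 0.98019867
P = K * exp(-rT) * N(-d2) - S_0 * exp(-qT) * N(-d1)
N(-d1) = 0.28612368; N(-d2) = 0.44245618
P = 42.0300 * 0.93332668 * 0.44245618 - 46.4500 * 0.98019867 * 0.28612368 = 4.3293

Answer: Price = 4.3293


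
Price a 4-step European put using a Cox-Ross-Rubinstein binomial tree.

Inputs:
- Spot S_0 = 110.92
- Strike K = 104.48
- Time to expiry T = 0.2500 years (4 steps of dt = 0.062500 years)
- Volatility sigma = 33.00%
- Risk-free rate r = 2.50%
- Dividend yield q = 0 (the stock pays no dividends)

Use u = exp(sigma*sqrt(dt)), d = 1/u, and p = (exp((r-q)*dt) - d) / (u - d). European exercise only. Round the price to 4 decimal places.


Answer: Price = V(0,0) = 4.3852

Derivation:
dt = T/N = 0.062500
u = exp(sigma*sqrt(dt)) = 1.085999; d = 1/u = 0.920811
p = (exp((r-q)*dt) - d) / (u - d) = 0.488853
Discount per step: exp(-r*dt) = 0.998439
Stock lattice S(k, i) with i counting down-moves:
  k=0: S(0,0) = 110.9200
  k=1: S(1,0) = 120.4590; S(1,1) = 102.1364
  k=2: S(2,0) = 130.8183; S(2,1) = 110.9200; S(2,2) = 94.0484
  k=3: S(3,0) = 142.0685; S(3,1) = 120.4590; S(3,2) = 102.1364; S(3,3) = 86.6008
  k=4: S(4,0) = 154.2862; S(4,1) = 130.8183; S(4,2) = 110.9200; S(4,3) = 94.0484; S(4,4) = 79.7430
Terminal payoffs V(N, i) = max(K - S_T, 0):
  V(4,0) = 0.000000; V(4,1) = 0.000000; V(4,2) = 0.000000; V(4,3) = 10.431630; V(4,4) = 24.736979
Backward induction: V(k, i) = exp(-r*dt) * [p * V(k+1, i) + (1-p) * V(k+1, i+1)].
  V(3,0) = exp(-r*dt) * [p*0.000000 + (1-p)*0.000000] = 0.000000
  V(3,1) = exp(-r*dt) * [p*0.000000 + (1-p)*0.000000] = 0.000000
  V(3,2) = exp(-r*dt) * [p*0.000000 + (1-p)*10.431630] = 5.323771
  V(3,3) = exp(-r*dt) * [p*10.431630 + (1-p)*24.736979] = 17.716063
  V(2,0) = exp(-r*dt) * [p*0.000000 + (1-p)*0.000000] = 0.000000
  V(2,1) = exp(-r*dt) * [p*0.000000 + (1-p)*5.323771] = 2.716981
  V(2,2) = exp(-r*dt) * [p*5.323771 + (1-p)*17.716063] = 11.639852
  V(1,0) = exp(-r*dt) * [p*0.000000 + (1-p)*2.716981] = 1.386608
  V(1,1) = exp(-r*dt) * [p*2.716981 + (1-p)*11.639852] = 7.266516
  V(0,0) = exp(-r*dt) * [p*1.386608 + (1-p)*7.266516] = 4.385248


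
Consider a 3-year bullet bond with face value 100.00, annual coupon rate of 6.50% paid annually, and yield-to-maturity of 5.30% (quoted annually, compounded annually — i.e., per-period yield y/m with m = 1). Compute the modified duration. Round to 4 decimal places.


Coupon per period c = face * coupon_rate / m = 6.500000
Periods per year m = 1; per-period yield y/m = 0.053000
Number of cashflows N = 3
Cashflows (t years, CF_t, discount factor 1/(1+y/m)^(m*t), PV):
  t = 1.0000: CF_t = 6.500000, DF = 0.949668, PV = 6.172840
  t = 2.0000: CF_t = 6.500000, DF = 0.901869, PV = 5.862146
  t = 3.0000: CF_t = 106.500000, DF = 0.856475, PV = 91.214629
Price P = sum_t PV_t = 103.249614
First compute Macaulay numerator sum_t t * PV_t:
  t * PV_t at t = 1.0000: 6.172840
  t * PV_t at t = 2.0000: 11.724292
  t * PV_t at t = 3.0000: 273.643886
Macaulay duration D = 291.541017 / 103.249614 = 2.823652
Modified duration = D / (1 + y/m) = 2.823652 / (1 + 0.053000) = 2.681531

Answer: Modified duration = 2.6815


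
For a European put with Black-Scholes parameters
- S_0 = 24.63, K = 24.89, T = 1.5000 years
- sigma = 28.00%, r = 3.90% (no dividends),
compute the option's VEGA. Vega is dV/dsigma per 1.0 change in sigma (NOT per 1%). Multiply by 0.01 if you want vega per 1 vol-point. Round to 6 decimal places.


d1 = 0.3114324876; d2 = -0.0314960764
phi(d1) = 0.3800571547; exp(-qT) = 1.0000000000; exp(-rT) = 0.9431782404
Vega = S * exp(-qT) * phi(d1) * sqrt(T) = 24.6300 * 1.0000000000 * 0.3800571547 * 1.2247448714 = 11.464601

Answer: Vega = 11.464601


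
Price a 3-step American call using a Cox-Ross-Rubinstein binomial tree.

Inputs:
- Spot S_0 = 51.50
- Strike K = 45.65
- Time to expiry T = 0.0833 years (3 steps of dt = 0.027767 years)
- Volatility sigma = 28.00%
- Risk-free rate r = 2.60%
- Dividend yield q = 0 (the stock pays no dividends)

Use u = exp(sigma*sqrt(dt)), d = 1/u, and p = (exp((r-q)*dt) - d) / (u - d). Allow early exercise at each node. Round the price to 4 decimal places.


Answer: Price = V(0,0) = 6.0607

Derivation:
dt = T/N = 0.027767
u = exp(sigma*sqrt(dt)) = 1.047763; d = 1/u = 0.954414
p = (exp((r-q)*dt) - d) / (u - d) = 0.496074
Discount per step: exp(-r*dt) = 0.999278
Stock lattice S(k, i) with i counting down-moves:
  k=0: S(0,0) = 51.5000
  k=1: S(1,0) = 53.9598; S(1,1) = 49.1523
  k=2: S(2,0) = 56.5371; S(2,1) = 51.5000; S(2,2) = 46.9117
  k=3: S(3,0) = 59.2374; S(3,1) = 53.9598; S(3,2) = 49.1523; S(3,3) = 44.7732
Terminal payoffs V(N, i) = max(S_T - K, 0):
  V(3,0) = 13.587442; V(3,1) = 8.309790; V(3,2) = 3.502341; V(3,3) = 0.000000
Backward induction: V(k, i) = exp(-r*dt) * [p * V(k+1, i) + (1-p) * V(k+1, i+1)]; then take max(V_cont, immediate exercise) for American.
  V(2,0) = exp(-r*dt) * [p*13.587442 + (1-p)*8.309790] = 10.920011; exercise = 10.887067; V(2,0) = max -> 10.920011
  V(2,1) = exp(-r*dt) * [p*8.309790 + (1-p)*3.502341] = 5.882944; exercise = 5.850000; V(2,1) = max -> 5.882944
  V(2,2) = exp(-r*dt) * [p*3.502341 + (1-p)*0.000000] = 1.736168; exercise = 1.261701; V(2,2) = max -> 1.736168
  V(1,0) = exp(-r*dt) * [p*10.920011 + (1-p)*5.882944] = 8.375655; exercise = 8.309790; V(1,0) = max -> 8.375655
  V(1,1) = exp(-r*dt) * [p*5.882944 + (1-p)*1.736168] = 3.790540; exercise = 3.502341; V(1,1) = max -> 3.790540
  V(0,0) = exp(-r*dt) * [p*8.375655 + (1-p)*3.790540] = 6.060721; exercise = 5.850000; V(0,0) = max -> 6.060721


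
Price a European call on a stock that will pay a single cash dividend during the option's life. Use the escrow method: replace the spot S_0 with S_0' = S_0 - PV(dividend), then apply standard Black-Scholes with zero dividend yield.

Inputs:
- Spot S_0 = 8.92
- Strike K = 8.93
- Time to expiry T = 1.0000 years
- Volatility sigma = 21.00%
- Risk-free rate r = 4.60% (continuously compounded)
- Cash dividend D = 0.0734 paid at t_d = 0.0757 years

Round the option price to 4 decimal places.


PV(D) = D * exp(-r * t_d) = 0.0734 * 0.99652386 = 0.07314485
S_0' = S_0 - PV(D) = 8.9200 - 0.07314485 = 8.84685515
d1 = (ln(S_0'/K) + (r + sigma^2/2)*T) / (sigma*sqrt(T)) = 0.27950310
d2 = d1 - sigma*sqrt(T) = 0.06950310
exp(-rT) = 0.95504196
N(d1) = 0.61007062; N(d2) = 0.52770542
C = S_0' * N(d1) - K * exp(-rT) * N(d2) = 8.84685515 * 0.61007062 - 8.9300 * 0.95504196 * 0.52770542 = 0.8967

Answer: Price = 0.8967


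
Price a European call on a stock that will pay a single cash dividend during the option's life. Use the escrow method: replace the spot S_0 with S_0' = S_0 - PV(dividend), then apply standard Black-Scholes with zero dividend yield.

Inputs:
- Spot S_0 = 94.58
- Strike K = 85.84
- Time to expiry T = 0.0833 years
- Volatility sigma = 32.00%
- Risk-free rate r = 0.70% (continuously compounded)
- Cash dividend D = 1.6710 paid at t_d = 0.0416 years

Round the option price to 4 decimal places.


Answer: Price = 8.0044

Derivation:
PV(D) = D * exp(-r * t_d) = 1.6710 * 0.99970884 = 1.67051348
S_0' = S_0 - PV(D) = 94.5800 - 1.67051348 = 92.90948652
d1 = (ln(S_0'/K) + (r + sigma^2/2)*T) / (sigma*sqrt(T)) = 0.90938644
d2 = d1 - sigma*sqrt(T) = 0.81702887
exp(-rT) = 0.99941707
N(d1) = 0.81842691; N(d2) = 0.79304403
C = S_0' * N(d1) - K * exp(-rT) * N(d2) = 92.90948652 * 0.81842691 - 85.8400 * 0.99941707 * 0.79304403 = 8.0044


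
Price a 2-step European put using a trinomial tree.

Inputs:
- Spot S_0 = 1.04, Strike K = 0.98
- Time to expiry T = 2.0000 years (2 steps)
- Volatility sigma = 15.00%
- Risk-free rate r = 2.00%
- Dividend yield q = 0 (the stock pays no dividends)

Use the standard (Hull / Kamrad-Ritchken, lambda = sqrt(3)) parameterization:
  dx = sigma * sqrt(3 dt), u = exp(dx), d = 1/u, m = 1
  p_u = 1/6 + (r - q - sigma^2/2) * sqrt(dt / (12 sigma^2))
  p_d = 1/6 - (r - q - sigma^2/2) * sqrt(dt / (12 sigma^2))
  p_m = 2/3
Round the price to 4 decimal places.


Answer: Price = V(0,0) = 0.0420

Derivation:
dt = T/N = 1.000000; dx = sigma*sqrt(3*dt) = 0.259808
u = exp(dx) = 1.296681; d = 1/u = 0.771200
p_u = 0.183506, p_m = 0.666667, p_d = 0.149827
Discount per step: exp(-r*dt) = 0.980199
Stock lattice S(k, j) with j the centered position index:
  k=0: S(0,+0) = 1.0400
  k=1: S(1,-1) = 0.8020; S(1,+0) = 1.0400; S(1,+1) = 1.3485
  k=2: S(2,-2) = 0.6185; S(2,-1) = 0.8020; S(2,+0) = 1.0400; S(2,+1) = 1.3485; S(2,+2) = 1.7486
Terminal payoffs V(N, j) = max(K - S_T, 0):
  V(2,-2) = 0.361461; V(2,-1) = 0.177952; V(2,+0) = 0.000000; V(2,+1) = 0.000000; V(2,+2) = 0.000000
Backward induction: V(k, j) = exp(-r*dt) * [p_u * V(k+1, j+1) + p_m * V(k+1, j) + p_d * V(k+1, j-1)]
  V(1,-1) = exp(-r*dt) * [p_u*0.000000 + p_m*0.177952 + p_d*0.361461] = 0.169370
  V(1,+0) = exp(-r*dt) * [p_u*0.000000 + p_m*0.000000 + p_d*0.177952] = 0.026134
  V(1,+1) = exp(-r*dt) * [p_u*0.000000 + p_m*0.000000 + p_d*0.000000] = 0.000000
  V(0,+0) = exp(-r*dt) * [p_u*0.000000 + p_m*0.026134 + p_d*0.169370] = 0.041952


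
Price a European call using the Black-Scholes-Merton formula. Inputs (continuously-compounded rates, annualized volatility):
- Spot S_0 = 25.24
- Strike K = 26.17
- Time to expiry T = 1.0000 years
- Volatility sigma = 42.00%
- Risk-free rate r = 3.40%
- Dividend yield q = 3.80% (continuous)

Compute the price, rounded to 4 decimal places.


d1 = (ln(S/K) + (r - q + 0.5*sigma^2) * T) / (sigma * sqrt(T)) = 0.11432457
d2 = d1 - sigma * sqrt(T) = -0.30567543
exp(-rT) = 0.96657150; exp(-qT) = 0.96271294
C = S_0 * exp(-qT) * N(d1) - K * exp(-rT) * N(d2)
N(d1) = 0.54550975; N(d2) = 0.37992589
C = 25.2400 * 0.96271294 * 0.54550975 - 26.1700 * 0.96657150 * 0.37992589 = 3.6450

Answer: Price = 3.6450


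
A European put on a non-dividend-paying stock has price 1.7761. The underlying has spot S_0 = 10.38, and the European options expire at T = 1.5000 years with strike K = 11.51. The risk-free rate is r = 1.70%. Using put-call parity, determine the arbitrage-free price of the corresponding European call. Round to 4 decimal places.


Put-call parity: C - P = S_0 * exp(-qT) - K * exp(-rT).
S_0 * exp(-qT) = 10.3800 * 1.00000000 = 10.38000000
K * exp(-rT) = 11.5100 * 0.97482238 = 11.22020558
C = P + S*exp(-qT) - K*exp(-rT)
C = 1.7761 + 10.38000000 - 11.22020558 = 0.9359

Answer: Call price = 0.9359


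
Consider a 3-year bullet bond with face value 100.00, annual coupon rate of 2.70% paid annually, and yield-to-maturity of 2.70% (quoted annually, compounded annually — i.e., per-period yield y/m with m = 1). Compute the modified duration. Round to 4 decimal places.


Answer: Modified duration = 2.8450

Derivation:
Coupon per period c = face * coupon_rate / m = 2.700000
Periods per year m = 1; per-period yield y/m = 0.027000
Number of cashflows N = 3
Cashflows (t years, CF_t, discount factor 1/(1+y/m)^(m*t), PV):
  t = 1.0000: CF_t = 2.700000, DF = 0.973710, PV = 2.629017
  t = 2.0000: CF_t = 2.700000, DF = 0.948111, PV = 2.559899
  t = 3.0000: CF_t = 102.700000, DF = 0.923185, PV = 94.811084
Price P = sum_t PV_t = 100.000000
First compute Macaulay numerator sum_t t * PV_t:
  t * PV_t at t = 1.0000: 2.629017
  t * PV_t at t = 2.0000: 5.119799
  t * PV_t at t = 3.0000: 284.433253
Macaulay duration D = 292.182068 / 100.000000 = 2.921821
Modified duration = D / (1 + y/m) = 2.921821 / (1 + 0.027000) = 2.845006


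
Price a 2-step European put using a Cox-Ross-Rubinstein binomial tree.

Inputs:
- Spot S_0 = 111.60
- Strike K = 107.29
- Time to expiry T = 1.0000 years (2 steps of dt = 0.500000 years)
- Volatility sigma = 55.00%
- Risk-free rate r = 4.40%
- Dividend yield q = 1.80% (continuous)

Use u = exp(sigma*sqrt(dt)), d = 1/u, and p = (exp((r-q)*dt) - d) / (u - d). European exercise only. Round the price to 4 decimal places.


dt = T/N = 0.500000
u = exp(sigma*sqrt(dt)) = 1.475370; d = 1/u = 0.677796
p = (exp((r-q)*dt) - d) / (u - d) = 0.420386
Discount per step: exp(-r*dt) = 0.978240
Stock lattice S(k, i) with i counting down-moves:
  k=0: S(0,0) = 111.6000
  k=1: S(1,0) = 164.6513; S(1,1) = 75.6420
  k=2: S(2,0) = 242.9215; S(2,1) = 111.6000; S(2,2) = 51.2699
Terminal payoffs V(N, i) = max(K - S_T, 0):
  V(2,0) = 0.000000; V(2,1) = 0.000000; V(2,2) = 56.020113
Backward induction: V(k, i) = exp(-r*dt) * [p * V(k+1, i) + (1-p) * V(k+1, i+1)].
  V(1,0) = exp(-r*dt) * [p*0.000000 + (1-p)*0.000000] = 0.000000
  V(1,1) = exp(-r*dt) * [p*0.000000 + (1-p)*56.020113] = 31.763508
  V(0,0) = exp(-r*dt) * [p*0.000000 + (1-p)*31.763508] = 18.009968

Answer: Price = V(0,0) = 18.0100


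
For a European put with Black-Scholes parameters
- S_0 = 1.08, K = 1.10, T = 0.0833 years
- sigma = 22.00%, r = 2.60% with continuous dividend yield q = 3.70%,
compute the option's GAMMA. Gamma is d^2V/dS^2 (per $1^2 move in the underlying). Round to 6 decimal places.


Answer: Gamma = 5.589549

Derivation:
d1 = -0.2716647626; d2 = -0.3351605892
phi(d1) = 0.3844892669; exp(-qT) = 0.9969226448; exp(-rT) = 0.9978365437
Gamma = exp(-qT) * phi(d1) / (S * sigma * sqrt(T)) = 0.9969226448 * 0.3844892669 / (1.0800 * 0.2200 * 0.2886173938) = 5.589549


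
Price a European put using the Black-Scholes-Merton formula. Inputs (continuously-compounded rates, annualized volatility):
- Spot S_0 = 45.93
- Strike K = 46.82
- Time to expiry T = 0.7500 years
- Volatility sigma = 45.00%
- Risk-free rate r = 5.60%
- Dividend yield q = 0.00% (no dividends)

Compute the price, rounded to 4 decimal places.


Answer: Price = 6.5099

Derivation:
d1 = (ln(S/K) + (r - q + 0.5*sigma^2) * T) / (sigma * sqrt(T)) = 0.25338116
d2 = d1 - sigma * sqrt(T) = -0.13633027
exp(-rT) = 0.95886978; exp(-qT) = 1.00000000
P = K * exp(-rT) * N(-d2) - S_0 * exp(-qT) * N(-d1)
N(-d1) = 0.39998684; N(-d2) = 0.55421990
P = 46.8200 * 0.95886978 * 0.55421990 - 45.9300 * 1.00000000 * 0.39998684 = 6.5099


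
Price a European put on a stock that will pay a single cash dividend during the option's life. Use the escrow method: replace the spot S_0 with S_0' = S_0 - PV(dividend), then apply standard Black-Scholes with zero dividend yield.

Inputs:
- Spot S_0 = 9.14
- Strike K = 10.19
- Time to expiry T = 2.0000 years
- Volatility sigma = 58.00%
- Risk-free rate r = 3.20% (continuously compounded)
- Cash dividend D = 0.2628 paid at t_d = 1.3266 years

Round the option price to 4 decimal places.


PV(D) = D * exp(-r * t_d) = 0.2628 * 0.95843724 = 0.25187731
S_0' = S_0 - PV(D) = 9.1400 - 0.25187731 = 8.88812269
d1 = (ln(S_0'/K) + (r + sigma^2/2)*T) / (sigma*sqrt(T)) = 0.32150074
d2 = d1 - sigma*sqrt(T) = -0.49874313
exp(-rT) = 0.93800500
N(-d1) = 0.37391548; N(-d2) = 0.69101982
P = K * exp(-rT) * N(-d2) - S_0' * N(-d1) = 10.1900 * 0.93800500 * 0.69101982 - 8.88812269 * 0.37391548 = 3.2815

Answer: Price = 3.2815


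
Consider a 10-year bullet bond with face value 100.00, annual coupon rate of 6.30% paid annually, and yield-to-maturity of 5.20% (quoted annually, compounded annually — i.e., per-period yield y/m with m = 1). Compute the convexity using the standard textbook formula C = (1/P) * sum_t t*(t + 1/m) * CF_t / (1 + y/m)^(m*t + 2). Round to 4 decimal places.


Coupon per period c = face * coupon_rate / m = 6.300000
Periods per year m = 1; per-period yield y/m = 0.052000
Number of cashflows N = 10
Cashflows (t years, CF_t, discount factor 1/(1+y/m)^(m*t), PV):
  t = 1.0000: CF_t = 6.300000, DF = 0.950570, PV = 5.988593
  t = 2.0000: CF_t = 6.300000, DF = 0.903584, PV = 5.692579
  t = 3.0000: CF_t = 6.300000, DF = 0.858920, PV = 5.411197
  t = 4.0000: CF_t = 6.300000, DF = 0.816464, PV = 5.143723
  t = 5.0000: CF_t = 6.300000, DF = 0.776106, PV = 4.889471
  t = 6.0000: CF_t = 6.300000, DF = 0.737744, PV = 4.647786
  t = 7.0000: CF_t = 6.300000, DF = 0.701277, PV = 4.418047
  t = 8.0000: CF_t = 6.300000, DF = 0.666613, PV = 4.199665
  t = 9.0000: CF_t = 6.300000, DF = 0.633663, PV = 3.992077
  t = 10.0000: CF_t = 106.300000, DF = 0.602341, PV = 64.028874
Price P = sum_t PV_t = 108.412012
Convexity numerator sum_t t*(t + 1/m) * CF_t / (1+y/m)^(m*t + 2):
  t = 1.0000: term = 10.822394
  t = 2.0000: term = 30.862339
  t = 3.0000: term = 58.673649
  t = 4.0000: term = 92.955717
  t = 5.0000: term = 132.541422
  t = 6.0000: term = 176.385923
  t = 7.0000: term = 223.556303
  t = 8.0000: term = 273.221988
  t = 9.0000: term = 324.645899
  t = 10.0000: term = 6364.101124
Convexity = (1/P) * sum = 7687.766757 / 108.412012 = 70.912500

Answer: Convexity = 70.9125


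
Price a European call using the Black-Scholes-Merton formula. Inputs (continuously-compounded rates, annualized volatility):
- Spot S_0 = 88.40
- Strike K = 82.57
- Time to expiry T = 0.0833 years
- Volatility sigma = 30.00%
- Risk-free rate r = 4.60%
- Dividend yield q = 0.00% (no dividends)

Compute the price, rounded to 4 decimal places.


d1 = (ln(S/K) + (r - q + 0.5*sigma^2) * T) / (sigma * sqrt(T)) = 0.87550569
d2 = d1 - sigma * sqrt(T) = 0.78892047
exp(-rT) = 0.99617553; exp(-qT) = 1.00000000
C = S_0 * exp(-qT) * N(d1) - K * exp(-rT) * N(d2)
N(d1) = 0.80935059; N(d2) = 0.78492076
C = 88.4000 * 1.00000000 * 0.80935059 - 82.5700 * 0.99617553 * 0.78492076 = 6.9836

Answer: Price = 6.9836


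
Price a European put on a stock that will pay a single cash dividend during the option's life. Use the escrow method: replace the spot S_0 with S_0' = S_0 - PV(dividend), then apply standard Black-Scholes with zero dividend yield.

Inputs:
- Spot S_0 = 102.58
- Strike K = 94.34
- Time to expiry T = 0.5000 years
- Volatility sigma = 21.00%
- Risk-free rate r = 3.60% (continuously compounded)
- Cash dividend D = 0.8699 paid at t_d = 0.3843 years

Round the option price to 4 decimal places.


PV(D) = D * exp(-r * t_d) = 0.8699 * 0.98626046 = 0.85794798
S_0' = S_0 - PV(D) = 102.5800 - 0.85794798 = 101.72205202
d1 = (ln(S_0'/K) + (r + sigma^2/2)*T) / (sigma*sqrt(T)) = 0.70282263
d2 = d1 - sigma*sqrt(T) = 0.55433020
exp(-rT) = 0.98216103
N(-d1) = 0.24108315; N(-d2) = 0.28967644
P = K * exp(-rT) * N(-d2) - S_0' * N(-d1) = 94.3400 * 0.98216103 * 0.28967644 - 101.72205202 * 0.24108315 = 2.3171

Answer: Price = 2.3171


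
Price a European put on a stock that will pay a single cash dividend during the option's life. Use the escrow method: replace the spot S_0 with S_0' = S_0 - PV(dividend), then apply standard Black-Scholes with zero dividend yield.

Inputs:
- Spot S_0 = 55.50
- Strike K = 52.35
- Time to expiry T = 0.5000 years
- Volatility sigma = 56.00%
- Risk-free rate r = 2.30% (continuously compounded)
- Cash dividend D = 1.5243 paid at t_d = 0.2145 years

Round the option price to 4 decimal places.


PV(D) = D * exp(-r * t_d) = 1.5243 * 0.99507865 = 1.51679839
S_0' = S_0 - PV(D) = 55.5000 - 1.51679839 = 53.98320161
d1 = (ln(S_0'/K) + (r + sigma^2/2)*T) / (sigma*sqrt(T)) = 0.30461397
d2 = d1 - sigma*sqrt(T) = -0.09136582
exp(-rT) = 0.98856587
N(-d1) = 0.38033009; N(-d2) = 0.53639904
P = K * exp(-rT) * N(-d2) - S_0' * N(-d1) = 52.3500 * 0.98856587 * 0.53639904 - 53.98320161 * 0.38033009 = 7.2280

Answer: Price = 7.2280


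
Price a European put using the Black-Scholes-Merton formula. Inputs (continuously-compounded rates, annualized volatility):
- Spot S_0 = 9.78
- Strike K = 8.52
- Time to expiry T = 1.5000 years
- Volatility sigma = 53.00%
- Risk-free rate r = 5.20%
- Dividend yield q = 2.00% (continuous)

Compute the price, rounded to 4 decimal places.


Answer: Price = 1.4919

Derivation:
d1 = (ln(S/K) + (r - q + 0.5*sigma^2) * T) / (sigma * sqrt(T)) = 0.61098307
d2 = d1 - sigma * sqrt(T) = -0.03813171
exp(-rT) = 0.92496443; exp(-qT) = 0.97044553
P = K * exp(-rT) * N(-d2) - S_0 * exp(-qT) * N(-d1)
N(-d1) = 0.27060539; N(-d2) = 0.51520867
P = 8.5200 * 0.92496443 * 0.51520867 - 9.7800 * 0.97044553 * 0.27060539 = 1.4919


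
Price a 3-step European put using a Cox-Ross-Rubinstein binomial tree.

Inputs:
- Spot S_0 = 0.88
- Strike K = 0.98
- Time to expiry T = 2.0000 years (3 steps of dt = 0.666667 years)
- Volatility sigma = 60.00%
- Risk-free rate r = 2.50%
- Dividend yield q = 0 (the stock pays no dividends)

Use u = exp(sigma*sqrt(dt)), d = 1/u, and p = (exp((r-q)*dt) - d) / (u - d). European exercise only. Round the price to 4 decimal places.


dt = T/N = 0.666667
u = exp(sigma*sqrt(dt)) = 1.632150; d = 1/u = 0.612689
p = (exp((r-q)*dt) - d) / (u - d) = 0.396403
Discount per step: exp(-r*dt) = 0.983471
Stock lattice S(k, i) with i counting down-moves:
  k=0: S(0,0) = 0.8800
  k=1: S(1,0) = 1.4363; S(1,1) = 0.5392
  k=2: S(2,0) = 2.3442; S(2,1) = 0.8800; S(2,2) = 0.3303
  k=3: S(3,0) = 3.8262; S(3,1) = 1.4363; S(3,2) = 0.5392; S(3,3) = 0.2024
Terminal payoffs V(N, i) = max(K - S_T, 0):
  V(3,0) = 0.000000; V(3,1) = 0.000000; V(3,2) = 0.440834; V(3,3) = 0.777604
Backward induction: V(k, i) = exp(-r*dt) * [p * V(k+1, i) + (1-p) * V(k+1, i+1)].
  V(2,0) = exp(-r*dt) * [p*0.000000 + (1-p)*0.000000] = 0.000000
  V(2,1) = exp(-r*dt) * [p*0.000000 + (1-p)*0.440834] = 0.261688
  V(2,2) = exp(-r*dt) * [p*0.440834 + (1-p)*0.777604] = 0.633461
  V(1,0) = exp(-r*dt) * [p*0.000000 + (1-p)*0.261688] = 0.155343
  V(1,1) = exp(-r*dt) * [p*0.261688 + (1-p)*0.633461] = 0.478055
  V(0,0) = exp(-r*dt) * [p*0.155343 + (1-p)*0.478055] = 0.344344

Answer: Price = V(0,0) = 0.3443


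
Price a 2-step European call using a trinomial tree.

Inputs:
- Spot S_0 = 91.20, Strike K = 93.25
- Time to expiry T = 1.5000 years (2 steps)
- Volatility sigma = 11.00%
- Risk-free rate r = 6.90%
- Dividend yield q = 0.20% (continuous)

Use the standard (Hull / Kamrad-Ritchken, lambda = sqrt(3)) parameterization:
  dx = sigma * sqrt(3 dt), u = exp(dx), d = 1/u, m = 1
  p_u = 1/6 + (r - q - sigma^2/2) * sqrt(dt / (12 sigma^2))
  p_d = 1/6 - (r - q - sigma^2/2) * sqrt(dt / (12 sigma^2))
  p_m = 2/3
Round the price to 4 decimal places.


Answer: Price = V(0,0) = 8.0731

Derivation:
dt = T/N = 0.750000; dx = sigma*sqrt(3*dt) = 0.165000
u = exp(dx) = 1.179393; d = 1/u = 0.847894
p_u = 0.305189, p_m = 0.666667, p_d = 0.028144
Discount per step: exp(-r*dt) = 0.949566
Stock lattice S(k, j) with j the centered position index:
  k=0: S(0,+0) = 91.2000
  k=1: S(1,-1) = 77.3279; S(1,+0) = 91.2000; S(1,+1) = 107.5607
  k=2: S(2,-2) = 65.5658; S(2,-1) = 77.3279; S(2,+0) = 91.2000; S(2,+1) = 107.5607; S(2,+2) = 126.8563
Terminal payoffs V(N, j) = max(S_T - K, 0):
  V(2,-2) = 0.000000; V(2,-1) = 0.000000; V(2,+0) = 0.000000; V(2,+1) = 14.310652; V(2,+2) = 33.606293
Backward induction: V(k, j) = exp(-r*dt) * [p_u * V(k+1, j+1) + p_m * V(k+1, j) + p_d * V(k+1, j-1)]
  V(1,-1) = exp(-r*dt) * [p_u*0.000000 + p_m*0.000000 + p_d*0.000000] = 0.000000
  V(1,+0) = exp(-r*dt) * [p_u*14.310652 + p_m*0.000000 + p_d*0.000000] = 4.147192
  V(1,+1) = exp(-r*dt) * [p_u*33.606293 + p_m*14.310652 + p_d*0.000000] = 18.798296
  V(0,+0) = exp(-r*dt) * [p_u*18.798296 + p_m*4.147192 + p_d*0.000000] = 8.073056


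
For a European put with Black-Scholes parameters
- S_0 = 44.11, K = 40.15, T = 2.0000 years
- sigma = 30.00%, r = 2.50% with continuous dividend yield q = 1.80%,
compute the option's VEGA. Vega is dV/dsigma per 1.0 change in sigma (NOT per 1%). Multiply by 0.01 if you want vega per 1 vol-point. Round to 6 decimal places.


d1 = 0.4668414988; d2 = 0.0425774301
phi(d1) = 0.3577542339; exp(-qT) = 0.9646402935; exp(-rT) = 0.9512294245
Vega = S * exp(-qT) * phi(d1) * sqrt(T) = 44.1100 * 0.9646402935 * 0.3577542339 * 1.4142135624 = 21.527928

Answer: Vega = 21.527928


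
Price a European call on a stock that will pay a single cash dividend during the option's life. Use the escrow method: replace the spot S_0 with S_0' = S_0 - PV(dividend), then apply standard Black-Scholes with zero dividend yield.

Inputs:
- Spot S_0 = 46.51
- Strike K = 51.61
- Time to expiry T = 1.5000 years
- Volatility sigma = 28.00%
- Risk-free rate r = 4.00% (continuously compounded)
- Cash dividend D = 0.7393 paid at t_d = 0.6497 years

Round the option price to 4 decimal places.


Answer: Price = 5.1141

Derivation:
PV(D) = D * exp(-r * t_d) = 0.7393 * 0.97434678 = 0.72033458
S_0' = S_0 - PV(D) = 46.5100 - 0.72033458 = 45.78966542
d1 = (ln(S_0'/K) + (r + sigma^2/2)*T) / (sigma*sqrt(T)) = -0.00249916
d2 = d1 - sigma*sqrt(T) = -0.34542772
exp(-rT) = 0.94176453
N(d1) = 0.49900298; N(d2) = 0.36488642
C = S_0' * N(d1) - K * exp(-rT) * N(d2) = 45.78966542 * 0.49900298 - 51.6100 * 0.94176453 * 0.36488642 = 5.1141


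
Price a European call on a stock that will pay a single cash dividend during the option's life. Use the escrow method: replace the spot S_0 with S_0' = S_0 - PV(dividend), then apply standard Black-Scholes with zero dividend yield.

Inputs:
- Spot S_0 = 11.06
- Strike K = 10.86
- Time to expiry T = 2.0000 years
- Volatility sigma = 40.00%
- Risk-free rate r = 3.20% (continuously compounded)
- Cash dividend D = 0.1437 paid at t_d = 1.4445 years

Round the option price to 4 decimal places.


PV(D) = D * exp(-r * t_d) = 0.1437 * 0.95482806 = 0.13720879
S_0' = S_0 - PV(D) = 11.0600 - 0.13720879 = 10.92279121
d1 = (ln(S_0'/K) + (r + sigma^2/2)*T) / (sigma*sqrt(T)) = 0.40617138
d2 = d1 - sigma*sqrt(T) = -0.15951405
exp(-rT) = 0.93800500
N(d1) = 0.65769166; N(d2) = 0.43663195
C = S_0' * N(d1) - K * exp(-rT) * N(d2) = 10.92279121 * 0.65769166 - 10.8600 * 0.93800500 * 0.43663195 = 2.7360

Answer: Price = 2.7360


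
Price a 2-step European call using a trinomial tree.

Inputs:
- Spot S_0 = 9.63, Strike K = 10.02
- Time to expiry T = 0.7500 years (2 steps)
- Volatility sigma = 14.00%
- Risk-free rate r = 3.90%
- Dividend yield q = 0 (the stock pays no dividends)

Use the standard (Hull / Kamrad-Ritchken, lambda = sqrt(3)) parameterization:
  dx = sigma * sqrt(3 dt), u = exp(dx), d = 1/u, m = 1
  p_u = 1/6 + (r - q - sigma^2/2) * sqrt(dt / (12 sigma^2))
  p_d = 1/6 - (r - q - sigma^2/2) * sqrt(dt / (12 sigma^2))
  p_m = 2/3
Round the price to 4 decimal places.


dt = T/N = 0.375000; dx = sigma*sqrt(3*dt) = 0.148492
u = exp(dx) = 1.160084; d = 1/u = 0.862007
p_u = 0.203537, p_m = 0.666667, p_d = 0.129796
Discount per step: exp(-r*dt) = 0.985481
Stock lattice S(k, j) with j the centered position index:
  k=0: S(0,+0) = 9.6300
  k=1: S(1,-1) = 8.3011; S(1,+0) = 9.6300; S(1,+1) = 11.1716
  k=2: S(2,-2) = 7.1556; S(2,-1) = 8.3011; S(2,+0) = 9.6300; S(2,+1) = 11.1716; S(2,+2) = 12.9600
Terminal payoffs V(N, j) = max(S_T - K, 0):
  V(2,-2) = 0.000000; V(2,-1) = 0.000000; V(2,+0) = 0.000000; V(2,+1) = 1.151609; V(2,+2) = 2.940005
Backward induction: V(k, j) = exp(-r*dt) * [p_u * V(k+1, j+1) + p_m * V(k+1, j) + p_d * V(k+1, j-1)]
  V(1,-1) = exp(-r*dt) * [p_u*0.000000 + p_m*0.000000 + p_d*0.000000] = 0.000000
  V(1,+0) = exp(-r*dt) * [p_u*1.151609 + p_m*0.000000 + p_d*0.000000] = 0.230992
  V(1,+1) = exp(-r*dt) * [p_u*2.940005 + p_m*1.151609 + p_d*0.000000] = 1.346305
  V(0,+0) = exp(-r*dt) * [p_u*1.346305 + p_m*0.230992 + p_d*0.000000] = 0.421804

Answer: Price = V(0,0) = 0.4218


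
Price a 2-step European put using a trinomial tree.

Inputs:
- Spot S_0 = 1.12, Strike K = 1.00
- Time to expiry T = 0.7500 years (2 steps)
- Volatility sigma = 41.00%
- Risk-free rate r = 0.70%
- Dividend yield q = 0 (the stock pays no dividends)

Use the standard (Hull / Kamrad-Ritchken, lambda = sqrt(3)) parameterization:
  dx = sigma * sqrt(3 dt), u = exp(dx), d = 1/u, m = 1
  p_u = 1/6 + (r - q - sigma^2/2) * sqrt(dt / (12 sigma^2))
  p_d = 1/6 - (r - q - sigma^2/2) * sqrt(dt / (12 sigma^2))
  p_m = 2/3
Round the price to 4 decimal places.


Answer: Price = V(0,0) = 0.0940

Derivation:
dt = T/N = 0.375000; dx = sigma*sqrt(3*dt) = 0.434871
u = exp(dx) = 1.544763; d = 1/u = 0.647348
p_u = 0.133446, p_m = 0.666667, p_d = 0.199888
Discount per step: exp(-r*dt) = 0.997378
Stock lattice S(k, j) with j the centered position index:
  k=0: S(0,+0) = 1.1200
  k=1: S(1,-1) = 0.7250; S(1,+0) = 1.1200; S(1,+1) = 1.7301
  k=2: S(2,-2) = 0.4693; S(2,-1) = 0.7250; S(2,+0) = 1.1200; S(2,+1) = 1.7301; S(2,+2) = 2.6726
Terminal payoffs V(N, j) = max(K - S_T, 0):
  V(2,-2) = 0.530653; V(2,-1) = 0.274970; V(2,+0) = 0.000000; V(2,+1) = 0.000000; V(2,+2) = 0.000000
Backward induction: V(k, j) = exp(-r*dt) * [p_u * V(k+1, j+1) + p_m * V(k+1, j) + p_d * V(k+1, j-1)]
  V(1,-1) = exp(-r*dt) * [p_u*0.000000 + p_m*0.274970 + p_d*0.530653] = 0.288626
  V(1,+0) = exp(-r*dt) * [p_u*0.000000 + p_m*0.000000 + p_d*0.274970] = 0.054819
  V(1,+1) = exp(-r*dt) * [p_u*0.000000 + p_m*0.000000 + p_d*0.000000] = 0.000000
  V(0,+0) = exp(-r*dt) * [p_u*0.000000 + p_m*0.054819 + p_d*0.288626] = 0.093992


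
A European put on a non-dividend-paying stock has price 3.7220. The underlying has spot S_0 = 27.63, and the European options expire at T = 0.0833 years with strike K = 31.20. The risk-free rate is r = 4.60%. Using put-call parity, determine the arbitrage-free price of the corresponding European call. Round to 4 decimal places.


Answer: Call price = 0.2713

Derivation:
Put-call parity: C - P = S_0 * exp(-qT) - K * exp(-rT).
S_0 * exp(-qT) = 27.6300 * 1.00000000 = 27.63000000
K * exp(-rT) = 31.2000 * 0.99617553 = 31.08067660
C = P + S*exp(-qT) - K*exp(-rT)
C = 3.7220 + 27.63000000 - 31.08067660 = 0.2713


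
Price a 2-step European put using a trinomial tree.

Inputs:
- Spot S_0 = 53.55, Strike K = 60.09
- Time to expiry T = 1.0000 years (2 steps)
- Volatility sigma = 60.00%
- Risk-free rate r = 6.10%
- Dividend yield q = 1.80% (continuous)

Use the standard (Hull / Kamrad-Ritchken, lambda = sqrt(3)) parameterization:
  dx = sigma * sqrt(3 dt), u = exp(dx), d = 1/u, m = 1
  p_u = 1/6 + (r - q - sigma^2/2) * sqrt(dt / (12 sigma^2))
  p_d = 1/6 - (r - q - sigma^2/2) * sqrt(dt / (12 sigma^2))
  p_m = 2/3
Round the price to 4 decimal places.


dt = T/N = 0.500000; dx = sigma*sqrt(3*dt) = 0.734847
u = exp(dx) = 2.085163; d = 1/u = 0.479579
p_u = 0.120058, p_m = 0.666667, p_d = 0.213275
Discount per step: exp(-r*dt) = 0.969960
Stock lattice S(k, j) with j the centered position index:
  k=0: S(0,+0) = 53.5500
  k=1: S(1,-1) = 25.6814; S(1,+0) = 53.5500; S(1,+1) = 111.6605
  k=2: S(2,-2) = 12.3163; S(2,-1) = 25.6814; S(2,+0) = 53.5500; S(2,+1) = 111.6605; S(2,+2) = 232.8302
Terminal payoffs V(N, j) = max(K - S_T, 0):
  V(2,-2) = 47.773720; V(2,-1) = 34.408552; V(2,+0) = 6.540000; V(2,+1) = 0.000000; V(2,+2) = 0.000000
Backward induction: V(k, j) = exp(-r*dt) * [p_u * V(k+1, j+1) + p_m * V(k+1, j) + p_d * V(k+1, j-1)]
  V(1,-1) = exp(-r*dt) * [p_u*6.540000 + p_m*34.408552 + p_d*47.773720] = 32.894420
  V(1,+0) = exp(-r*dt) * [p_u*0.000000 + p_m*6.540000 + p_d*34.408552] = 11.347067
  V(1,+1) = exp(-r*dt) * [p_u*0.000000 + p_m*0.000000 + p_d*6.540000] = 1.352919
  V(0,+0) = exp(-r*dt) * [p_u*1.352919 + p_m*11.347067 + p_d*32.894420] = 14.299834

Answer: Price = V(0,0) = 14.2998


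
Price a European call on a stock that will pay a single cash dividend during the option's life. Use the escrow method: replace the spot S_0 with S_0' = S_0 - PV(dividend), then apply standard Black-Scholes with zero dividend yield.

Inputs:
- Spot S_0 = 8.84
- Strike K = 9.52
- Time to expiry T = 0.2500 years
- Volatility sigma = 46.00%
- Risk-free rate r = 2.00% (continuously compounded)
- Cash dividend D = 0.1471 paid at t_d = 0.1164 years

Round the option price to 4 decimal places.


PV(D) = D * exp(-r * t_d) = 0.1471 * 0.99767471 = 0.14675795
S_0' = S_0 - PV(D) = 8.8400 - 0.14675795 = 8.69324205
d1 = (ln(S_0'/K) + (r + sigma^2/2)*T) / (sigma*sqrt(T)) = -0.25825609
d2 = d1 - sigma*sqrt(T) = -0.48825609
exp(-rT) = 0.99501248
N(d1) = 0.39810464; N(d2) = 0.31268423
C = S_0' * N(d1) - K * exp(-rT) * N(d2) = 8.69324205 * 0.39810464 - 9.5200 * 0.99501248 * 0.31268423 = 0.4989

Answer: Price = 0.4989


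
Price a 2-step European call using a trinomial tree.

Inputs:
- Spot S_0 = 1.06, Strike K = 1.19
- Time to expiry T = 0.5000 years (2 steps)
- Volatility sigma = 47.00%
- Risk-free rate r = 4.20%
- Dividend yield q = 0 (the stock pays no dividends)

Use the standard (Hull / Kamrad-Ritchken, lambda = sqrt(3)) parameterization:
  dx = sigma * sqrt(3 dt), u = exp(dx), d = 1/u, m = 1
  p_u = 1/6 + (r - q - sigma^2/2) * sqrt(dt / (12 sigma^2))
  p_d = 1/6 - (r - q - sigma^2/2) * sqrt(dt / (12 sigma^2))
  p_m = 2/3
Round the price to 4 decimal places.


dt = T/N = 0.250000; dx = sigma*sqrt(3*dt) = 0.407032
u = exp(dx) = 1.502352; d = 1/u = 0.665623
p_u = 0.145646, p_m = 0.666667, p_d = 0.187688
Discount per step: exp(-r*dt) = 0.989555
Stock lattice S(k, j) with j the centered position index:
  k=0: S(0,+0) = 1.0600
  k=1: S(1,-1) = 0.7056; S(1,+0) = 1.0600; S(1,+1) = 1.5925
  k=2: S(2,-2) = 0.4696; S(2,-1) = 0.7056; S(2,+0) = 1.0600; S(2,+1) = 1.5925; S(2,+2) = 2.3925
Terminal payoffs V(N, j) = max(S_T - K, 0):
  V(2,-2) = 0.000000; V(2,-1) = 0.000000; V(2,+0) = 0.000000; V(2,+1) = 0.402493; V(2,+2) = 1.202486
Backward induction: V(k, j) = exp(-r*dt) * [p_u * V(k+1, j+1) + p_m * V(k+1, j) + p_d * V(k+1, j-1)]
  V(1,-1) = exp(-r*dt) * [p_u*0.000000 + p_m*0.000000 + p_d*0.000000] = 0.000000
  V(1,+0) = exp(-r*dt) * [p_u*0.402493 + p_m*0.000000 + p_d*0.000000] = 0.058009
  V(1,+1) = exp(-r*dt) * [p_u*1.202486 + p_m*0.402493 + p_d*0.000000] = 0.438833
  V(0,+0) = exp(-r*dt) * [p_u*0.438833 + p_m*0.058009 + p_d*0.000000] = 0.101515

Answer: Price = V(0,0) = 0.1015
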